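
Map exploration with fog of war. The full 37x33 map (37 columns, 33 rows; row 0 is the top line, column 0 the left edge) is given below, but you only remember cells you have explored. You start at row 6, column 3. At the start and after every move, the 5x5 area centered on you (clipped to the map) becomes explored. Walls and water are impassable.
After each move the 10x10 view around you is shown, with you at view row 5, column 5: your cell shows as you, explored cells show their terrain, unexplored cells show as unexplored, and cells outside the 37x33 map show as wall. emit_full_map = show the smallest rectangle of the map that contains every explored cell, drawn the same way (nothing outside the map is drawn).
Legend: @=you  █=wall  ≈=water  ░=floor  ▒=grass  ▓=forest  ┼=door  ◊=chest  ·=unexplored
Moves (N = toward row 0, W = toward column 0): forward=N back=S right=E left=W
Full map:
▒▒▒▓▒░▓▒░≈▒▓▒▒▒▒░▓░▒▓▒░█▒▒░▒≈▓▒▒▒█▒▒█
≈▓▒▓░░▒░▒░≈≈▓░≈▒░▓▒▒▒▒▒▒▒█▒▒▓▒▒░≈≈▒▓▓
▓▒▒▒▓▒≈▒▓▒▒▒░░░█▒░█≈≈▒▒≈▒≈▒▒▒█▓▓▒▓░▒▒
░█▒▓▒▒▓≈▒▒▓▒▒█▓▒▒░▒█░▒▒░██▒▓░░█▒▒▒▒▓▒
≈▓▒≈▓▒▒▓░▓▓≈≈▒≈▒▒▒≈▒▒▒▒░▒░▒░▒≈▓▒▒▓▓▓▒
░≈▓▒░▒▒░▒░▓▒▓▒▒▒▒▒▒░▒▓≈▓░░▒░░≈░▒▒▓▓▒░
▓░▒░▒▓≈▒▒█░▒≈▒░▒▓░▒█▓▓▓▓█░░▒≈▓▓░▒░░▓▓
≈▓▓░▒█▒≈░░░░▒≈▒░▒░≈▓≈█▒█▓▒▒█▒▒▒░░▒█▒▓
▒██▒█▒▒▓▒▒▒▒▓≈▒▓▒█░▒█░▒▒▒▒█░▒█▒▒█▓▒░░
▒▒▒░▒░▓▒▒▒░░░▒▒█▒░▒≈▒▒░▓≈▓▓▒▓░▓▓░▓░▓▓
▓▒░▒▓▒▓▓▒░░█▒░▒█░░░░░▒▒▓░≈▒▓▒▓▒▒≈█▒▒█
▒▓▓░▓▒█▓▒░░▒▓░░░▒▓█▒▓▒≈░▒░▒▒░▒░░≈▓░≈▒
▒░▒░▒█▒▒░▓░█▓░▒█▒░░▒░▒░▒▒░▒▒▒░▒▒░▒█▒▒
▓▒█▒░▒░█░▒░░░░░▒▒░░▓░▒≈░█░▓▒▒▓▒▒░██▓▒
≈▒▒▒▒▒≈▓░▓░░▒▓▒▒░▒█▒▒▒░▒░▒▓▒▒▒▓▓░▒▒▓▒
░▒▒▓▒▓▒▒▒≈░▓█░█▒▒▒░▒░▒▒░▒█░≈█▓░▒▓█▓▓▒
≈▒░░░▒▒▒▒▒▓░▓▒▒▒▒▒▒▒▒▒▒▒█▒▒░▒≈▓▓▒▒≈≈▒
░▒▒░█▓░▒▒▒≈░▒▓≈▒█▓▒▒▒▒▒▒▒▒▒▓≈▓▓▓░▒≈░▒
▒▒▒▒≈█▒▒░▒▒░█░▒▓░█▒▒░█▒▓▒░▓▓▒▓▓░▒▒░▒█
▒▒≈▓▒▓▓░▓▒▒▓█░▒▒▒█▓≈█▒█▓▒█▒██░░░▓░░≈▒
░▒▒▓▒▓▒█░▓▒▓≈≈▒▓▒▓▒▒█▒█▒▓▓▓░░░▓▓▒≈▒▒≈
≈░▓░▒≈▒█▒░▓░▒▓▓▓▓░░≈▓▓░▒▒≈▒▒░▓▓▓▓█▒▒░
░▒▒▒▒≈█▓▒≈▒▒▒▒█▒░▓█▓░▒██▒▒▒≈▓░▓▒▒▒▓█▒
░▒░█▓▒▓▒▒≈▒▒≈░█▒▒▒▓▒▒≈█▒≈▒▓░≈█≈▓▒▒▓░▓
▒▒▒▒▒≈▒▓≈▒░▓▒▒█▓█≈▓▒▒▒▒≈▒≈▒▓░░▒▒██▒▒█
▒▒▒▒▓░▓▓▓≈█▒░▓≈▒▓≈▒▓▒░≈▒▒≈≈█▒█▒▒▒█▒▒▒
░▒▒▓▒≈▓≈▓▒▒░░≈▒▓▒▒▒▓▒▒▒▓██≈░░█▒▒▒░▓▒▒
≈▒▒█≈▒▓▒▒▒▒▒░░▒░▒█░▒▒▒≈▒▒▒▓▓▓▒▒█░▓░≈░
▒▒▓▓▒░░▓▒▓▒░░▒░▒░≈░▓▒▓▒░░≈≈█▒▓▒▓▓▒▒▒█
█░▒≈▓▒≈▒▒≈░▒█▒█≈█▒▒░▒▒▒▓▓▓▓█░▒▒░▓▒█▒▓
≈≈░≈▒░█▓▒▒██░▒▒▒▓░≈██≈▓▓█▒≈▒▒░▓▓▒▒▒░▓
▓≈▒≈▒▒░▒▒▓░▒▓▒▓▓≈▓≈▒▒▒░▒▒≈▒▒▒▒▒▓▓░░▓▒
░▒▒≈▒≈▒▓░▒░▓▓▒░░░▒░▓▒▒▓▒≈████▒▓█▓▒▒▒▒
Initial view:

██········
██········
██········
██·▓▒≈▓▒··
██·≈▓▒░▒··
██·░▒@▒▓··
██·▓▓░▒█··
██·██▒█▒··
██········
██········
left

███·······
███·······
███·······
███≈▓▒≈▓▒·
███░≈▓▒░▒·
███▓░@░▒▓·
███≈▓▓░▒█·
███▒██▒█▒·
███·······
███·······

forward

███·······
███·······
███·······
███░█▒▓▒··
███≈▓▒≈▓▒·
███░≈@▒░▒·
███▓░▒░▒▓·
███≈▓▓░▒█·
███▒██▒█▒·
███·······

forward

██████████
███·······
███·······
███▓▒▒▒▓··
███░█▒▓▒··
███≈▓@≈▓▒·
███░≈▓▒░▒·
███▓░▒░▒▓·
███≈▓▓░▒█·
███▒██▒█▒·

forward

██████████
██████████
███·······
███≈▓▒▓░··
███▓▒▒▒▓··
███░█@▓▒··
███≈▓▒≈▓▒·
███░≈▓▒░▒·
███▓░▒░▒▓·
███≈▓▓░▒█·

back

██████████
███·······
███≈▓▒▓░··
███▓▒▒▒▓··
███░█▒▓▒··
███≈▓@≈▓▒·
███░≈▓▒░▒·
███▓░▒░▒▓·
███≈▓▓░▒█·
███▒██▒█▒·

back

███·······
███≈▓▒▓░··
███▓▒▒▒▓··
███░█▒▓▒··
███≈▓▒≈▓▒·
███░≈@▒░▒·
███▓░▒░▒▓·
███≈▓▓░▒█·
███▒██▒█▒·
███·······

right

██········
██≈▓▒▓░···
██▓▒▒▒▓···
██░█▒▓▒▒··
██≈▓▒≈▓▒··
██░≈▓@░▒··
██▓░▒░▒▓··
██≈▓▓░▒█··
██▒██▒█▒··
██········

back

██≈▓▒▓░···
██▓▒▒▒▓···
██░█▒▓▒▒··
██≈▓▒≈▓▒··
██░≈▓▒░▒··
██▓░▒@▒▓··
██≈▓▓░▒█··
██▒██▒█▒··
██········
██········

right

█≈▓▒▓░····
█▓▒▒▒▓····
█░█▒▓▒▒···
█≈▓▒≈▓▒▒··
█░≈▓▒░▒▒··
█▓░▒░@▓≈··
█≈▓▓░▒█▒··
█▒██▒█▒▒··
█·········
█·········

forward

█·········
█≈▓▒▓░····
█▓▒▒▒▓····
█░█▒▓▒▒▓··
█≈▓▒≈▓▒▒··
█░≈▓▒@▒▒··
█▓░▒░▒▓≈··
█≈▓▓░▒█▒··
█▒██▒█▒▒··
█·········

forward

██████████
█·········
█≈▓▒▓░····
█▓▒▒▒▓▒≈··
█░█▒▓▒▒▓··
█≈▓▒≈@▒▒··
█░≈▓▒░▒▒··
█▓░▒░▒▓≈··
█≈▓▓░▒█▒··
█▒██▒█▒▒··

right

██████████
··········
≈▓▒▓░·····
▓▒▒▒▓▒≈▒··
░█▒▓▒▒▓≈··
≈▓▒≈▓@▒▓··
░≈▓▒░▒▒░··
▓░▒░▒▓≈▒··
≈▓▓░▒█▒···
▒██▒█▒▒···

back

··········
≈▓▒▓░·····
▓▒▒▒▓▒≈▒··
░█▒▓▒▒▓≈··
≈▓▒≈▓▒▒▓··
░≈▓▒░@▒░··
▓░▒░▒▓≈▒··
≈▓▓░▒█▒≈··
▒██▒█▒▒···
··········

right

··········
▓▒▓░······
▒▒▒▓▒≈▒···
█▒▓▒▒▓≈▒··
▓▒≈▓▒▒▓░··
≈▓▒░▒@░▒··
░▒░▒▓≈▒▒··
▓▓░▒█▒≈░··
██▒█▒▒····
··········

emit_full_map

≈▓▒▓░····
▓▒▒▒▓▒≈▒·
░█▒▓▒▒▓≈▒
≈▓▒≈▓▒▒▓░
░≈▓▒░▒@░▒
▓░▒░▒▓≈▒▒
≈▓▓░▒█▒≈░
▒██▒█▒▒··

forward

██████████
··········
▓▒▓░······
▒▒▒▓▒≈▒▓··
█▒▓▒▒▓≈▒··
▓▒≈▓▒@▓░··
≈▓▒░▒▒░▒··
░▒░▒▓≈▒▒··
▓▓░▒█▒≈░··
██▒█▒▒····

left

██████████
··········
≈▓▒▓░·····
▓▒▒▒▓▒≈▒▓·
░█▒▓▒▒▓≈▒·
≈▓▒≈▓@▒▓░·
░≈▓▒░▒▒░▒·
▓░▒░▒▓≈▒▒·
≈▓▓░▒█▒≈░·
▒██▒█▒▒···

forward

██████████
██████████
··········
≈▓▒▓░░▒░··
▓▒▒▒▓▒≈▒▓·
░█▒▓▒@▓≈▒·
≈▓▒≈▓▒▒▓░·
░≈▓▒░▒▒░▒·
▓░▒░▒▓≈▒▒·
≈▓▓░▒█▒≈░·

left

██████████
██████████
█·········
█≈▓▒▓░░▒░·
█▓▒▒▒▓▒≈▒▓
█░█▒▓@▒▓≈▒
█≈▓▒≈▓▒▒▓░
█░≈▓▒░▒▒░▒
█▓░▒░▒▓≈▒▒
█≈▓▓░▒█▒≈░

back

██████████
█·········
█≈▓▒▓░░▒░·
█▓▒▒▒▓▒≈▒▓
█░█▒▓▒▒▓≈▒
█≈▓▒≈@▒▒▓░
█░≈▓▒░▒▒░▒
█▓░▒░▒▓≈▒▒
█≈▓▓░▒█▒≈░
█▒██▒█▒▒··

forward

██████████
██████████
█·········
█≈▓▒▓░░▒░·
█▓▒▒▒▓▒≈▒▓
█░█▒▓@▒▓≈▒
█≈▓▒≈▓▒▒▓░
█░≈▓▒░▒▒░▒
█▓░▒░▒▓≈▒▒
█≈▓▓░▒█▒≈░

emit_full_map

≈▓▒▓░░▒░·
▓▒▒▒▓▒≈▒▓
░█▒▓@▒▓≈▒
≈▓▒≈▓▒▒▓░
░≈▓▒░▒▒░▒
▓░▒░▒▓≈▒▒
≈▓▓░▒█▒≈░
▒██▒█▒▒··

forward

██████████
██████████
██████████
█··▒▓▒░▓··
█≈▓▒▓░░▒░·
█▓▒▒▒@▒≈▒▓
█░█▒▓▒▒▓≈▒
█≈▓▒≈▓▒▒▓░
█░≈▓▒░▒▒░▒
█▓░▒░▒▓≈▒▒

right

██████████
██████████
██████████
··▒▓▒░▓▒··
≈▓▒▓░░▒░··
▓▒▒▒▓@≈▒▓·
░█▒▓▒▒▓≈▒·
≈▓▒≈▓▒▒▓░·
░≈▓▒░▒▒░▒·
▓░▒░▒▓≈▒▒·

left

██████████
██████████
██████████
█··▒▓▒░▓▒·
█≈▓▒▓░░▒░·
█▓▒▒▒@▒≈▒▓
█░█▒▓▒▒▓≈▒
█≈▓▒≈▓▒▒▓░
█░≈▓▒░▒▒░▒
█▓░▒░▒▓≈▒▒

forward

██████████
██████████
██████████
██████████
█··▒▓▒░▓▒·
█≈▓▒▓@░▒░·
█▓▒▒▒▓▒≈▒▓
█░█▒▓▒▒▓≈▒
█≈▓▒≈▓▒▒▓░
█░≈▓▒░▒▒░▒

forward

██████████
██████████
██████████
██████████
██████████
█··▒▓@░▓▒·
█≈▓▒▓░░▒░·
█▓▒▒▒▓▒≈▒▓
█░█▒▓▒▒▓≈▒
█≈▓▒≈▓▒▒▓░

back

██████████
██████████
██████████
██████████
█··▒▓▒░▓▒·
█≈▓▒▓@░▒░·
█▓▒▒▒▓▒≈▒▓
█░█▒▓▒▒▓≈▒
█≈▓▒≈▓▒▒▓░
█░≈▓▒░▒▒░▒

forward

██████████
██████████
██████████
██████████
██████████
█··▒▓@░▓▒·
█≈▓▒▓░░▒░·
█▓▒▒▒▓▒≈▒▓
█░█▒▓▒▒▓≈▒
█≈▓▒≈▓▒▒▓░

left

██████████
██████████
██████████
██████████
██████████
██·▒▒@▒░▓▒
██≈▓▒▓░░▒░
██▓▒▒▒▓▒≈▒
██░█▒▓▒▒▓≈
██≈▓▒≈▓▒▒▓

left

██████████
██████████
██████████
██████████
██████████
███▒▒@▓▒░▓
███≈▓▒▓░░▒
███▓▒▒▒▓▒≈
███░█▒▓▒▒▓
███≈▓▒≈▓▒▒

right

██████████
██████████
██████████
██████████
██████████
██▒▒▒@▒░▓▒
██≈▓▒▓░░▒░
██▓▒▒▒▓▒≈▒
██░█▒▓▒▒▓≈
██≈▓▒≈▓▒▒▓

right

██████████
██████████
██████████
██████████
██████████
█▒▒▒▓@░▓▒·
█≈▓▒▓░░▒░·
█▓▒▒▒▓▒≈▒▓
█░█▒▓▒▒▓≈▒
█≈▓▒≈▓▒▒▓░

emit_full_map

▒▒▒▓@░▓▒·
≈▓▒▓░░▒░·
▓▒▒▒▓▒≈▒▓
░█▒▓▒▒▓≈▒
≈▓▒≈▓▒▒▓░
░≈▓▒░▒▒░▒
▓░▒░▒▓≈▒▒
≈▓▓░▒█▒≈░
▒██▒█▒▒··


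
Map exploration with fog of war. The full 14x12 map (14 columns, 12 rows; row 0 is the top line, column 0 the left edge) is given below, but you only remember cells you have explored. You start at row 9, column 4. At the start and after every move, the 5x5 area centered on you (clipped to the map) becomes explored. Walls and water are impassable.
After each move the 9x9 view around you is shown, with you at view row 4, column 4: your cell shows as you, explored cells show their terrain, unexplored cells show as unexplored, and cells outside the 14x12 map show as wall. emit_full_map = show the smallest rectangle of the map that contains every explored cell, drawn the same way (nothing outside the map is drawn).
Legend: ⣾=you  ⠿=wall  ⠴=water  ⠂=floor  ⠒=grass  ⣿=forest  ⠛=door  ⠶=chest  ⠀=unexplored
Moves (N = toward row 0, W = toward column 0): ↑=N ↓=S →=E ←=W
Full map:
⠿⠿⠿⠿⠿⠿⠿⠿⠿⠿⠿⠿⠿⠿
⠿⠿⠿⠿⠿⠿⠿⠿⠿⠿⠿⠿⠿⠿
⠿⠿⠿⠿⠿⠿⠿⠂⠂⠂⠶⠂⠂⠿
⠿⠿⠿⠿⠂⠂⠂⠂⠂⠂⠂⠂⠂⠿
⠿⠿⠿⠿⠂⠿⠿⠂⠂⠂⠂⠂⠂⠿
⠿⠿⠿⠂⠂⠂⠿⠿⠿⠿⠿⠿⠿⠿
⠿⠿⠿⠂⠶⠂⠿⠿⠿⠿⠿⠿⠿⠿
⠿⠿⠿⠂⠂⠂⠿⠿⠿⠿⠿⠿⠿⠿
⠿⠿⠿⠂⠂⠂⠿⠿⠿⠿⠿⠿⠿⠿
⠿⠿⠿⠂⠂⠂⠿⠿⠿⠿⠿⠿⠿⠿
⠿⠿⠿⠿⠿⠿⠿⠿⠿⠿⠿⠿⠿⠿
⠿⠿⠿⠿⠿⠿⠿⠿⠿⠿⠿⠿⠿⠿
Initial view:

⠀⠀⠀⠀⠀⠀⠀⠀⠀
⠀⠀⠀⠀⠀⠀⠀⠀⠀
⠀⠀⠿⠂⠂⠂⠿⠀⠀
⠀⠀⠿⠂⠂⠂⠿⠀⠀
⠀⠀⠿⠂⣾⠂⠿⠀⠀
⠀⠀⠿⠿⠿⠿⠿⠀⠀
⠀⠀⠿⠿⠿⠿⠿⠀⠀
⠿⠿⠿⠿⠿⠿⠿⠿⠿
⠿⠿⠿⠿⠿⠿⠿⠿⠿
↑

⠀⠀⠀⠀⠀⠀⠀⠀⠀
⠀⠀⠀⠀⠀⠀⠀⠀⠀
⠀⠀⠿⠂⠶⠂⠿⠀⠀
⠀⠀⠿⠂⠂⠂⠿⠀⠀
⠀⠀⠿⠂⣾⠂⠿⠀⠀
⠀⠀⠿⠂⠂⠂⠿⠀⠀
⠀⠀⠿⠿⠿⠿⠿⠀⠀
⠀⠀⠿⠿⠿⠿⠿⠀⠀
⠿⠿⠿⠿⠿⠿⠿⠿⠿

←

⠿⠀⠀⠀⠀⠀⠀⠀⠀
⠿⠀⠀⠀⠀⠀⠀⠀⠀
⠿⠀⠿⠿⠂⠶⠂⠿⠀
⠿⠀⠿⠿⠂⠂⠂⠿⠀
⠿⠀⠿⠿⣾⠂⠂⠿⠀
⠿⠀⠿⠿⠂⠂⠂⠿⠀
⠿⠀⠿⠿⠿⠿⠿⠿⠀
⠿⠀⠀⠿⠿⠿⠿⠿⠀
⠿⠿⠿⠿⠿⠿⠿⠿⠿

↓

⠿⠀⠀⠀⠀⠀⠀⠀⠀
⠿⠀⠿⠿⠂⠶⠂⠿⠀
⠿⠀⠿⠿⠂⠂⠂⠿⠀
⠿⠀⠿⠿⠂⠂⠂⠿⠀
⠿⠀⠿⠿⣾⠂⠂⠿⠀
⠿⠀⠿⠿⠿⠿⠿⠿⠀
⠿⠀⠿⠿⠿⠿⠿⠿⠀
⠿⠿⠿⠿⠿⠿⠿⠿⠿
⠿⠿⠿⠿⠿⠿⠿⠿⠿

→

⠀⠀⠀⠀⠀⠀⠀⠀⠀
⠀⠿⠿⠂⠶⠂⠿⠀⠀
⠀⠿⠿⠂⠂⠂⠿⠀⠀
⠀⠿⠿⠂⠂⠂⠿⠀⠀
⠀⠿⠿⠂⣾⠂⠿⠀⠀
⠀⠿⠿⠿⠿⠿⠿⠀⠀
⠀⠿⠿⠿⠿⠿⠿⠀⠀
⠿⠿⠿⠿⠿⠿⠿⠿⠿
⠿⠿⠿⠿⠿⠿⠿⠿⠿

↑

⠀⠀⠀⠀⠀⠀⠀⠀⠀
⠀⠀⠀⠀⠀⠀⠀⠀⠀
⠀⠿⠿⠂⠶⠂⠿⠀⠀
⠀⠿⠿⠂⠂⠂⠿⠀⠀
⠀⠿⠿⠂⣾⠂⠿⠀⠀
⠀⠿⠿⠂⠂⠂⠿⠀⠀
⠀⠿⠿⠿⠿⠿⠿⠀⠀
⠀⠿⠿⠿⠿⠿⠿⠀⠀
⠿⠿⠿⠿⠿⠿⠿⠿⠿

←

⠿⠀⠀⠀⠀⠀⠀⠀⠀
⠿⠀⠀⠀⠀⠀⠀⠀⠀
⠿⠀⠿⠿⠂⠶⠂⠿⠀
⠿⠀⠿⠿⠂⠂⠂⠿⠀
⠿⠀⠿⠿⣾⠂⠂⠿⠀
⠿⠀⠿⠿⠂⠂⠂⠿⠀
⠿⠀⠿⠿⠿⠿⠿⠿⠀
⠿⠀⠿⠿⠿⠿⠿⠿⠀
⠿⠿⠿⠿⠿⠿⠿⠿⠿

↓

⠿⠀⠀⠀⠀⠀⠀⠀⠀
⠿⠀⠿⠿⠂⠶⠂⠿⠀
⠿⠀⠿⠿⠂⠂⠂⠿⠀
⠿⠀⠿⠿⠂⠂⠂⠿⠀
⠿⠀⠿⠿⣾⠂⠂⠿⠀
⠿⠀⠿⠿⠿⠿⠿⠿⠀
⠿⠀⠿⠿⠿⠿⠿⠿⠀
⠿⠿⠿⠿⠿⠿⠿⠿⠿
⠿⠿⠿⠿⠿⠿⠿⠿⠿

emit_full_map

⠿⠿⠂⠶⠂⠿
⠿⠿⠂⠂⠂⠿
⠿⠿⠂⠂⠂⠿
⠿⠿⣾⠂⠂⠿
⠿⠿⠿⠿⠿⠿
⠿⠿⠿⠿⠿⠿

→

⠀⠀⠀⠀⠀⠀⠀⠀⠀
⠀⠿⠿⠂⠶⠂⠿⠀⠀
⠀⠿⠿⠂⠂⠂⠿⠀⠀
⠀⠿⠿⠂⠂⠂⠿⠀⠀
⠀⠿⠿⠂⣾⠂⠿⠀⠀
⠀⠿⠿⠿⠿⠿⠿⠀⠀
⠀⠿⠿⠿⠿⠿⠿⠀⠀
⠿⠿⠿⠿⠿⠿⠿⠿⠿
⠿⠿⠿⠿⠿⠿⠿⠿⠿

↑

⠀⠀⠀⠀⠀⠀⠀⠀⠀
⠀⠀⠀⠀⠀⠀⠀⠀⠀
⠀⠿⠿⠂⠶⠂⠿⠀⠀
⠀⠿⠿⠂⠂⠂⠿⠀⠀
⠀⠿⠿⠂⣾⠂⠿⠀⠀
⠀⠿⠿⠂⠂⠂⠿⠀⠀
⠀⠿⠿⠿⠿⠿⠿⠀⠀
⠀⠿⠿⠿⠿⠿⠿⠀⠀
⠿⠿⠿⠿⠿⠿⠿⠿⠿


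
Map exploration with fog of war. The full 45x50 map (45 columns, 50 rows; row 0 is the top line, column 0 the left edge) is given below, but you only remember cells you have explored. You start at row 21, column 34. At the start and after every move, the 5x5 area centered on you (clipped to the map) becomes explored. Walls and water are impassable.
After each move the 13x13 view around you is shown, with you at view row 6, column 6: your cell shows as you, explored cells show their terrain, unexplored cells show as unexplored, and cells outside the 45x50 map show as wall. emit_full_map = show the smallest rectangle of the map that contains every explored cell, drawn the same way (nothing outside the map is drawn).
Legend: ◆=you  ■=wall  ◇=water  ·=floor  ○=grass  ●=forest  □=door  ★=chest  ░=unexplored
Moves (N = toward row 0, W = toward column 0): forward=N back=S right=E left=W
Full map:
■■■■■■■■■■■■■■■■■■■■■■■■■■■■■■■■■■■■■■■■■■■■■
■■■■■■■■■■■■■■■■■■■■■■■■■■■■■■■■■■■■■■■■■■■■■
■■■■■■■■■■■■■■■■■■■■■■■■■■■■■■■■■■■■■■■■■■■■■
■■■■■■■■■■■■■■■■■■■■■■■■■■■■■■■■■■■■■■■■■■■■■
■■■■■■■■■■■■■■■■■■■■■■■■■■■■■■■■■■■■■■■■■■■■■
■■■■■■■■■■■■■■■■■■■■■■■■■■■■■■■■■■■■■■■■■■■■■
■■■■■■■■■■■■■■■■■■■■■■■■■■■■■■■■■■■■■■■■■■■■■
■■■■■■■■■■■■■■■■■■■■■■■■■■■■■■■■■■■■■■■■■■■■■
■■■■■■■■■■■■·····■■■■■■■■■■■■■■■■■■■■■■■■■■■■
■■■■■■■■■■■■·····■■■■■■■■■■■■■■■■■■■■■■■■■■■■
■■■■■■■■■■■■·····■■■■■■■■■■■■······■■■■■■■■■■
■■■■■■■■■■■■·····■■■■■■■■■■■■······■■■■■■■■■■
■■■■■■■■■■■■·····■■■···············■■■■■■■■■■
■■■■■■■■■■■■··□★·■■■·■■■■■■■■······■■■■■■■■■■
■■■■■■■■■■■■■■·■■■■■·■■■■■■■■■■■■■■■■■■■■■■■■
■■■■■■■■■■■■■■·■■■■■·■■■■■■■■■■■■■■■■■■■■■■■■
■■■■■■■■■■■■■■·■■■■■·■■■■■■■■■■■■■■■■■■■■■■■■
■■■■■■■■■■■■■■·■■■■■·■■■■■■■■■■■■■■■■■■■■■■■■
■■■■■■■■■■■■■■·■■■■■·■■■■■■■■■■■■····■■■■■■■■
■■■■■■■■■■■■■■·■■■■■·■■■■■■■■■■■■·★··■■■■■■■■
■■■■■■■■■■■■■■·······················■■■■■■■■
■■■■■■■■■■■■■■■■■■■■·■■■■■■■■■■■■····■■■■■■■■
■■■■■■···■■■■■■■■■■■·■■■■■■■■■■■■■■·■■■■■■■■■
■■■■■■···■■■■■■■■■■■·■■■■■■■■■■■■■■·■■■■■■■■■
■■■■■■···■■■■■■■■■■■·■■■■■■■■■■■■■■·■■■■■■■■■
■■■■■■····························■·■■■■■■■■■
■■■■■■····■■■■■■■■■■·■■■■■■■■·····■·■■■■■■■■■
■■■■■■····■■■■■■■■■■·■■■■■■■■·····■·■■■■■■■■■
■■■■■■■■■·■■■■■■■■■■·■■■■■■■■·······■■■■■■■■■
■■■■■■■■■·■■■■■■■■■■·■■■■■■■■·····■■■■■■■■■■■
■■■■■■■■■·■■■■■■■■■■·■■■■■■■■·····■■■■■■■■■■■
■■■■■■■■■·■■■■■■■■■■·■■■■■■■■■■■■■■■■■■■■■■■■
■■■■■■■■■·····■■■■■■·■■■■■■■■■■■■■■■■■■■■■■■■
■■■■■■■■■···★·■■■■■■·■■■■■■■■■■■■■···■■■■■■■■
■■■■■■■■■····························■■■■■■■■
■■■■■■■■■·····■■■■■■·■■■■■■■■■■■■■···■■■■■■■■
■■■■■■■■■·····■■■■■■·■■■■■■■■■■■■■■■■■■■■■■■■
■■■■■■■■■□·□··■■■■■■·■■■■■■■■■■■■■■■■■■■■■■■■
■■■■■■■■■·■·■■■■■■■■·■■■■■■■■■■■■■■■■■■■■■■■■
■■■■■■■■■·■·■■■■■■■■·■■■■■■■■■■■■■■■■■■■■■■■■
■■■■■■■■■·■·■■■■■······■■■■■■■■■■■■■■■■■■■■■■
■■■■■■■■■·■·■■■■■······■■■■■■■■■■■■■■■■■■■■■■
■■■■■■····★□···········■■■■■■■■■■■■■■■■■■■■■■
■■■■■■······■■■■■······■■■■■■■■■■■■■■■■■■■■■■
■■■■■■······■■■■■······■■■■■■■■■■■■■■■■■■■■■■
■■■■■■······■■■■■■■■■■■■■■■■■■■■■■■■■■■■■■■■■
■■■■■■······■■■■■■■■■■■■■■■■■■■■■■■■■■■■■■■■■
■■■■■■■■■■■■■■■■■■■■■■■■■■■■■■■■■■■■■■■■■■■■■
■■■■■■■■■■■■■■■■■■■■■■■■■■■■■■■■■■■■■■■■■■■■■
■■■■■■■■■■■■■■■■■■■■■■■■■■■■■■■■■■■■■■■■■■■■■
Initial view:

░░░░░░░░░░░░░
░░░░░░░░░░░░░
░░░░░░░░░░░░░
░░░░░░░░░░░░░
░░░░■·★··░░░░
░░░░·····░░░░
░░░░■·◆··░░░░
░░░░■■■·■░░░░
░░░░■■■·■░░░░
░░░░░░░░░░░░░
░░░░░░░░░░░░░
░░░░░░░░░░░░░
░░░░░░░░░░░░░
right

░░░░░░░░░░░░░
░░░░░░░░░░░░░
░░░░░░░░░░░░░
░░░░░░░░░░░░░
░░░■·★··■░░░░
░░░·····■░░░░
░░░■··◆·■░░░░
░░░■■■·■■░░░░
░░░■■■·■■░░░░
░░░░░░░░░░░░░
░░░░░░░░░░░░░
░░░░░░░░░░░░░
░░░░░░░░░░░░░

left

░░░░░░░░░░░░░
░░░░░░░░░░░░░
░░░░░░░░░░░░░
░░░░░░░░░░░░░
░░░░■·★··■░░░
░░░░·····■░░░
░░░░■·◆··■░░░
░░░░■■■·■■░░░
░░░░■■■·■■░░░
░░░░░░░░░░░░░
░░░░░░░░░░░░░
░░░░░░░░░░░░░
░░░░░░░░░░░░░

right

░░░░░░░░░░░░░
░░░░░░░░░░░░░
░░░░░░░░░░░░░
░░░░░░░░░░░░░
░░░■·★··■░░░░
░░░·····■░░░░
░░░■··◆·■░░░░
░░░■■■·■■░░░░
░░░■■■·■■░░░░
░░░░░░░░░░░░░
░░░░░░░░░░░░░
░░░░░░░░░░░░░
░░░░░░░░░░░░░

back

░░░░░░░░░░░░░
░░░░░░░░░░░░░
░░░░░░░░░░░░░
░░░■·★··■░░░░
░░░·····■░░░░
░░░■····■░░░░
░░░■■■◆■■░░░░
░░░■■■·■■░░░░
░░░░■■·■■░░░░
░░░░░░░░░░░░░
░░░░░░░░░░░░░
░░░░░░░░░░░░░
░░░░░░░░░░░░░

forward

░░░░░░░░░░░░░
░░░░░░░░░░░░░
░░░░░░░░░░░░░
░░░░░░░░░░░░░
░░░■·★··■░░░░
░░░·····■░░░░
░░░■··◆·■░░░░
░░░■■■·■■░░░░
░░░■■■·■■░░░░
░░░░■■·■■░░░░
░░░░░░░░░░░░░
░░░░░░░░░░░░░
░░░░░░░░░░░░░

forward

░░░░░░░░░░░░░
░░░░░░░░░░░░░
░░░░░░░░░░░░░
░░░░░░░░░░░░░
░░░░····■░░░░
░░░■·★··■░░░░
░░░···◆·■░░░░
░░░■····■░░░░
░░░■■■·■■░░░░
░░░■■■·■■░░░░
░░░░■■·■■░░░░
░░░░░░░░░░░░░
░░░░░░░░░░░░░

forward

░░░░░░░░░░░░░
░░░░░░░░░░░░░
░░░░░░░░░░░░░
░░░░░░░░░░░░░
░░░░■■■■■░░░░
░░░░····■░░░░
░░░■·★◆·■░░░░
░░░·····■░░░░
░░░■····■░░░░
░░░■■■·■■░░░░
░░░■■■·■■░░░░
░░░░■■·■■░░░░
░░░░░░░░░░░░░

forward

░░░░░░░░░░░░░
░░░░░░░░░░░░░
░░░░░░░░░░░░░
░░░░░░░░░░░░░
░░░░■■■■■░░░░
░░░░■■■■■░░░░
░░░░··◆·■░░░░
░░░■·★··■░░░░
░░░·····■░░░░
░░░■····■░░░░
░░░■■■·■■░░░░
░░░■■■·■■░░░░
░░░░■■·■■░░░░

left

░░░░░░░░░░░░░
░░░░░░░░░░░░░
░░░░░░░░░░░░░
░░░░░░░░░░░░░
░░░░■■■■■■░░░
░░░░■■■■■■░░░
░░░░■·◆··■░░░
░░░░■·★··■░░░
░░░░·····■░░░
░░░░■····■░░░
░░░░■■■·■■░░░
░░░░■■■·■■░░░
░░░░░■■·■■░░░

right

░░░░░░░░░░░░░
░░░░░░░░░░░░░
░░░░░░░░░░░░░
░░░░░░░░░░░░░
░░░■■■■■■░░░░
░░░■■■■■■░░░░
░░░■··◆·■░░░░
░░░■·★··■░░░░
░░░·····■░░░░
░░░■····■░░░░
░░░■■■·■■░░░░
░░░■■■·■■░░░░
░░░░■■·■■░░░░

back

░░░░░░░░░░░░░
░░░░░░░░░░░░░
░░░░░░░░░░░░░
░░░■■■■■■░░░░
░░░■■■■■■░░░░
░░░■····■░░░░
░░░■·★◆·■░░░░
░░░·····■░░░░
░░░■····■░░░░
░░░■■■·■■░░░░
░░░■■■·■■░░░░
░░░░■■·■■░░░░
░░░░░░░░░░░░░

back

░░░░░░░░░░░░░
░░░░░░░░░░░░░
░░░■■■■■■░░░░
░░░■■■■■■░░░░
░░░■····■░░░░
░░░■·★··■░░░░
░░░···◆·■░░░░
░░░■····■░░░░
░░░■■■·■■░░░░
░░░■■■·■■░░░░
░░░░■■·■■░░░░
░░░░░░░░░░░░░
░░░░░░░░░░░░░

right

░░░░░░░░░░░░░
░░░░░░░░░░░░░
░░■■■■■■░░░░░
░░■■■■■■░░░░░
░░■····■■░░░░
░░■·★··■■░░░░
░░····◆■■░░░░
░░■····■■░░░░
░░■■■·■■■░░░░
░░■■■·■■░░░░░
░░░■■·■■░░░░░
░░░░░░░░░░░░░
░░░░░░░░░░░░░

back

░░░░░░░░░░░░░
░░■■■■■■░░░░░
░░■■■■■■░░░░░
░░■····■■░░░░
░░■·★··■■░░░░
░░·····■■░░░░
░░■···◆■■░░░░
░░■■■·■■■░░░░
░░■■■·■■■░░░░
░░░■■·■■░░░░░
░░░░░░░░░░░░░
░░░░░░░░░░░░░
░░░░░░░░░░░░░

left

░░░░░░░░░░░░░
░░░■■■■■■░░░░
░░░■■■■■■░░░░
░░░■····■■░░░
░░░■·★··■■░░░
░░░·····■■░░░
░░░■··◆·■■░░░
░░░■■■·■■■░░░
░░░■■■·■■■░░░
░░░░■■·■■░░░░
░░░░░░░░░░░░░
░░░░░░░░░░░░░
░░░░░░░░░░░░░

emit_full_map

■■■■■■░
■■■■■■░
■····■■
■·★··■■
·····■■
■··◆·■■
■■■·■■■
■■■·■■■
░■■·■■░

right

░░░░░░░░░░░░░
░░■■■■■■░░░░░
░░■■■■■■░░░░░
░░■····■■░░░░
░░■·★··■■░░░░
░░·····■■░░░░
░░■···◆■■░░░░
░░■■■·■■■░░░░
░░■■■·■■■░░░░
░░░■■·■■░░░░░
░░░░░░░░░░░░░
░░░░░░░░░░░░░
░░░░░░░░░░░░░

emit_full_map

■■■■■■░
■■■■■■░
■····■■
■·★··■■
·····■■
■···◆■■
■■■·■■■
■■■·■■■
░■■·■■░


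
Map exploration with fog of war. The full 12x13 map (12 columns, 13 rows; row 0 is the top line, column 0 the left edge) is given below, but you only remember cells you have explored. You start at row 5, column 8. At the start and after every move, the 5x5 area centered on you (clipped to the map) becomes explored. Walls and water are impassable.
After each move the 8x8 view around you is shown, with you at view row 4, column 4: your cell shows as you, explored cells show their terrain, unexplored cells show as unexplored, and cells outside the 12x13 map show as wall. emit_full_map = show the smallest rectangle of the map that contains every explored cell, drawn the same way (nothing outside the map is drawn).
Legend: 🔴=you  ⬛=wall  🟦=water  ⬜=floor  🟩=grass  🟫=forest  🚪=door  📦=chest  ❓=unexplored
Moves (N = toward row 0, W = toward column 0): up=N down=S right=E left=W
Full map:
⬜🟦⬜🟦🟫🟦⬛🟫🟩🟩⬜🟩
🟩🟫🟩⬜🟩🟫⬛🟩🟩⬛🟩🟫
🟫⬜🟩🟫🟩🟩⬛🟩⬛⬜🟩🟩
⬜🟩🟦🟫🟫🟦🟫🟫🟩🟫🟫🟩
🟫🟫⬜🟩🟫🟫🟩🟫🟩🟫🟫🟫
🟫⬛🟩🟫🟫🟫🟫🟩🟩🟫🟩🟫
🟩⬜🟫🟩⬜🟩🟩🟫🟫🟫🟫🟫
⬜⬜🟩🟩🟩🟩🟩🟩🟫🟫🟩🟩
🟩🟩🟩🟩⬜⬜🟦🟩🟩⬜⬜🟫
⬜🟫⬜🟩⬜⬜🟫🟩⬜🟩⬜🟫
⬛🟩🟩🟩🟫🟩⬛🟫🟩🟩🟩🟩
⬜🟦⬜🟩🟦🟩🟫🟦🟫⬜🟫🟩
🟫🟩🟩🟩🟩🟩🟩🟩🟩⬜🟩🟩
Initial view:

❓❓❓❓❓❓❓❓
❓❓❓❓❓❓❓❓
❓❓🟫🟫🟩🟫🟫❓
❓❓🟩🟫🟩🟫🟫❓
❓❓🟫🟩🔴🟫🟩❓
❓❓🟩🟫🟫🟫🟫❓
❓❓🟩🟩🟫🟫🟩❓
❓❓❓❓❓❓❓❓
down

❓❓❓❓❓❓❓❓
❓❓🟫🟫🟩🟫🟫❓
❓❓🟩🟫🟩🟫🟫❓
❓❓🟫🟩🟩🟫🟩❓
❓❓🟩🟫🔴🟫🟫❓
❓❓🟩🟩🟫🟫🟩❓
❓❓🟦🟩🟩⬜⬜❓
❓❓❓❓❓❓❓❓

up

❓❓❓❓❓❓❓❓
❓❓❓❓❓❓❓❓
❓❓🟫🟫🟩🟫🟫❓
❓❓🟩🟫🟩🟫🟫❓
❓❓🟫🟩🔴🟫🟩❓
❓❓🟩🟫🟫🟫🟫❓
❓❓🟩🟩🟫🟫🟩❓
❓❓🟦🟩🟩⬜⬜❓

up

❓❓❓❓❓❓❓❓
❓❓❓❓❓❓❓❓
❓❓⬛🟩⬛⬜🟩❓
❓❓🟫🟫🟩🟫🟫❓
❓❓🟩🟫🔴🟫🟫❓
❓❓🟫🟩🟩🟫🟩❓
❓❓🟩🟫🟫🟫🟫❓
❓❓🟩🟩🟫🟫🟩❓

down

❓❓❓❓❓❓❓❓
❓❓⬛🟩⬛⬜🟩❓
❓❓🟫🟫🟩🟫🟫❓
❓❓🟩🟫🟩🟫🟫❓
❓❓🟫🟩🔴🟫🟩❓
❓❓🟩🟫🟫🟫🟫❓
❓❓🟩🟩🟫🟫🟩❓
❓❓🟦🟩🟩⬜⬜❓

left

❓❓❓❓❓❓❓❓
❓❓❓⬛🟩⬛⬜🟩
❓❓🟦🟫🟫🟩🟫🟫
❓❓🟫🟩🟫🟩🟫🟫
❓❓🟫🟫🔴🟩🟫🟩
❓❓🟩🟩🟫🟫🟫🟫
❓❓🟩🟩🟩🟫🟫🟩
❓❓❓🟦🟩🟩⬜⬜

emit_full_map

❓⬛🟩⬛⬜🟩
🟦🟫🟫🟩🟫🟫
🟫🟩🟫🟩🟫🟫
🟫🟫🔴🟩🟫🟩
🟩🟩🟫🟫🟫🟫
🟩🟩🟩🟫🟫🟩
❓🟦🟩🟩⬜⬜

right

❓❓❓❓❓❓❓❓
❓❓⬛🟩⬛⬜🟩❓
❓🟦🟫🟫🟩🟫🟫❓
❓🟫🟩🟫🟩🟫🟫❓
❓🟫🟫🟩🔴🟫🟩❓
❓🟩🟩🟫🟫🟫🟫❓
❓🟩🟩🟩🟫🟫🟩❓
❓❓🟦🟩🟩⬜⬜❓

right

❓❓❓❓❓❓❓⬛
❓⬛🟩⬛⬜🟩❓⬛
🟦🟫🟫🟩🟫🟫🟩⬛
🟫🟩🟫🟩🟫🟫🟫⬛
🟫🟫🟩🟩🔴🟩🟫⬛
🟩🟩🟫🟫🟫🟫🟫⬛
🟩🟩🟩🟫🟫🟩🟩⬛
❓🟦🟩🟩⬜⬜❓⬛

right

❓❓❓❓❓❓⬛⬛
⬛🟩⬛⬜🟩❓⬛⬛
🟫🟫🟩🟫🟫🟩⬛⬛
🟩🟫🟩🟫🟫🟫⬛⬛
🟫🟩🟩🟫🔴🟫⬛⬛
🟩🟫🟫🟫🟫🟫⬛⬛
🟩🟩🟫🟫🟩🟩⬛⬛
🟦🟩🟩⬜⬜❓⬛⬛

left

❓❓❓❓❓❓❓⬛
❓⬛🟩⬛⬜🟩❓⬛
🟦🟫🟫🟩🟫🟫🟩⬛
🟫🟩🟫🟩🟫🟫🟫⬛
🟫🟫🟩🟩🔴🟩🟫⬛
🟩🟩🟫🟫🟫🟫🟫⬛
🟩🟩🟩🟫🟫🟩🟩⬛
❓🟦🟩🟩⬜⬜❓⬛

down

❓⬛🟩⬛⬜🟩❓⬛
🟦🟫🟫🟩🟫🟫🟩⬛
🟫🟩🟫🟩🟫🟫🟫⬛
🟫🟫🟩🟩🟫🟩🟫⬛
🟩🟩🟫🟫🔴🟫🟫⬛
🟩🟩🟩🟫🟫🟩🟩⬛
❓🟦🟩🟩⬜⬜🟫⬛
❓❓❓❓❓❓❓⬛

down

🟦🟫🟫🟩🟫🟫🟩⬛
🟫🟩🟫🟩🟫🟫🟫⬛
🟫🟫🟩🟩🟫🟩🟫⬛
🟩🟩🟫🟫🟫🟫🟫⬛
🟩🟩🟩🟫🔴🟩🟩⬛
❓🟦🟩🟩⬜⬜🟫⬛
❓❓🟩⬜🟩⬜🟫⬛
❓❓❓❓❓❓❓⬛

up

❓⬛🟩⬛⬜🟩❓⬛
🟦🟫🟫🟩🟫🟫🟩⬛
🟫🟩🟫🟩🟫🟫🟫⬛
🟫🟫🟩🟩🟫🟩🟫⬛
🟩🟩🟫🟫🔴🟫🟫⬛
🟩🟩🟩🟫🟫🟩🟩⬛
❓🟦🟩🟩⬜⬜🟫⬛
❓❓🟩⬜🟩⬜🟫⬛

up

❓❓❓❓❓❓❓⬛
❓⬛🟩⬛⬜🟩❓⬛
🟦🟫🟫🟩🟫🟫🟩⬛
🟫🟩🟫🟩🟫🟫🟫⬛
🟫🟫🟩🟩🔴🟩🟫⬛
🟩🟩🟫🟫🟫🟫🟫⬛
🟩🟩🟩🟫🟫🟩🟩⬛
❓🟦🟩🟩⬜⬜🟫⬛

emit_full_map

❓⬛🟩⬛⬜🟩❓
🟦🟫🟫🟩🟫🟫🟩
🟫🟩🟫🟩🟫🟫🟫
🟫🟫🟩🟩🔴🟩🟫
🟩🟩🟫🟫🟫🟫🟫
🟩🟩🟩🟫🟫🟩🟩
❓🟦🟩🟩⬜⬜🟫
❓❓🟩⬜🟩⬜🟫


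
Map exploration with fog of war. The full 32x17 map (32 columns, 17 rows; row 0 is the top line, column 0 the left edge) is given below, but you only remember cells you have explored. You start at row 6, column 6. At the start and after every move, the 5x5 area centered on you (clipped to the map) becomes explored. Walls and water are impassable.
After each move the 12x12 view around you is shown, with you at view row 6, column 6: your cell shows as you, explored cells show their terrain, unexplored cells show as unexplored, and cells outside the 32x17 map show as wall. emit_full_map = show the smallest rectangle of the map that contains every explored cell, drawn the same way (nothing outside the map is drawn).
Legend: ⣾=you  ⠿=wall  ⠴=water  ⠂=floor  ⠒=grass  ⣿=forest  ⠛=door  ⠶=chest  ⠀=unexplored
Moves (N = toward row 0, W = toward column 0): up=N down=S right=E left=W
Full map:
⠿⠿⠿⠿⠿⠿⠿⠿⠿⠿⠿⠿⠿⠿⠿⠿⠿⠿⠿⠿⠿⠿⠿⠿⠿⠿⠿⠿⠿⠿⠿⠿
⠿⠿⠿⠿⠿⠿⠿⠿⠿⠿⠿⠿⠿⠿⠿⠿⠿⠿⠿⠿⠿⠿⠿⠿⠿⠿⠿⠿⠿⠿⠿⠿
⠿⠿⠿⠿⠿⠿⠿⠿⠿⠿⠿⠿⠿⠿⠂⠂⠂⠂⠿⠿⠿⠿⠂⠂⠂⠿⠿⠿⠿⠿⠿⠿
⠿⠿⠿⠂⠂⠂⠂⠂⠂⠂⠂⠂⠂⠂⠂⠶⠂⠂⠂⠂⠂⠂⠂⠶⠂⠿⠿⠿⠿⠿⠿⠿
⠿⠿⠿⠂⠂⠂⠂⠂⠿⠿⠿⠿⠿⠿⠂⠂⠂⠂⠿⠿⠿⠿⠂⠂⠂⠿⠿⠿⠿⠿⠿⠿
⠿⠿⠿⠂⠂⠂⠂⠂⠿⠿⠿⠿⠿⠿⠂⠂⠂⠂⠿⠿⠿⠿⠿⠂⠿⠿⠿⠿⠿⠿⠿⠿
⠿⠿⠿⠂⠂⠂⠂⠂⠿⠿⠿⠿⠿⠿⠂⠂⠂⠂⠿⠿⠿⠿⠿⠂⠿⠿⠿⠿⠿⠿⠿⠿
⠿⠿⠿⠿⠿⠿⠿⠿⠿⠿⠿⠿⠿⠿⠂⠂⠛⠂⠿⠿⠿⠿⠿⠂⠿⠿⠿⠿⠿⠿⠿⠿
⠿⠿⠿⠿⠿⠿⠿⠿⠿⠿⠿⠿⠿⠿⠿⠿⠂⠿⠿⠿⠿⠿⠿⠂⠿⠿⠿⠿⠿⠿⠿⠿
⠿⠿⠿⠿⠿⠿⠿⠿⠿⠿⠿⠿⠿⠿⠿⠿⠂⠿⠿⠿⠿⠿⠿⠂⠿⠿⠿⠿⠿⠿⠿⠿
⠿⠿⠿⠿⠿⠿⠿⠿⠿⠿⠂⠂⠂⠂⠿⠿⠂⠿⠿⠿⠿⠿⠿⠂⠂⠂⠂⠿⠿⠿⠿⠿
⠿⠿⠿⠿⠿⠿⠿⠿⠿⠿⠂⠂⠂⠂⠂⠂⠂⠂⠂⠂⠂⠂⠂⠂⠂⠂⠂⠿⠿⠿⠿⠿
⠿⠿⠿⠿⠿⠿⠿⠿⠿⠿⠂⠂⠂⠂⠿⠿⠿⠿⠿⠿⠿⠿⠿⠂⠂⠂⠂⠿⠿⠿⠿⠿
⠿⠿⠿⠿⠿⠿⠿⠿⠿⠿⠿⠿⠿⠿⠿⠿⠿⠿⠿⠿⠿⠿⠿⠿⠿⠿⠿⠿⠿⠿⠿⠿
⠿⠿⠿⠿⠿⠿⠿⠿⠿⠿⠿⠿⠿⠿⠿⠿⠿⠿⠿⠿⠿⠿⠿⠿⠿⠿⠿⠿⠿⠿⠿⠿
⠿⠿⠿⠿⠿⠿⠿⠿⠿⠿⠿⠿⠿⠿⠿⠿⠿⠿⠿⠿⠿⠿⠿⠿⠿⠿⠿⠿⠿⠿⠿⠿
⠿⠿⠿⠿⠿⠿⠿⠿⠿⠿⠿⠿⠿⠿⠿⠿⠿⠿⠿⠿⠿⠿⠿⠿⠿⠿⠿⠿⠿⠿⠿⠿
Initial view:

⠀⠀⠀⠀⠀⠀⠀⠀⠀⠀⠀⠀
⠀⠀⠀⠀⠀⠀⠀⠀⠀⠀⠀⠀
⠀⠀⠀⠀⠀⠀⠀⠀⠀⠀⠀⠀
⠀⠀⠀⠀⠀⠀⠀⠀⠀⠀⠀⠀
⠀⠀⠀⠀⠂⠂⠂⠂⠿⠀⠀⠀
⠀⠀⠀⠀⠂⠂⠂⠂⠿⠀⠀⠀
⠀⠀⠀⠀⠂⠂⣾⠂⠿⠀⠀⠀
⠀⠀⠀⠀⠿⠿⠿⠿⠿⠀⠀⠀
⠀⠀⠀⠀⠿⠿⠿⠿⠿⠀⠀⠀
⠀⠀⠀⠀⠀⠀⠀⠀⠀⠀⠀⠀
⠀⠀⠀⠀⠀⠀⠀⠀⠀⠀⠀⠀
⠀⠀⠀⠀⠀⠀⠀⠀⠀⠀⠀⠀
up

⠿⠿⠿⠿⠿⠿⠿⠿⠿⠿⠿⠿
⠀⠀⠀⠀⠀⠀⠀⠀⠀⠀⠀⠀
⠀⠀⠀⠀⠀⠀⠀⠀⠀⠀⠀⠀
⠀⠀⠀⠀⠀⠀⠀⠀⠀⠀⠀⠀
⠀⠀⠀⠀⠂⠂⠂⠂⠂⠀⠀⠀
⠀⠀⠀⠀⠂⠂⠂⠂⠿⠀⠀⠀
⠀⠀⠀⠀⠂⠂⣾⠂⠿⠀⠀⠀
⠀⠀⠀⠀⠂⠂⠂⠂⠿⠀⠀⠀
⠀⠀⠀⠀⠿⠿⠿⠿⠿⠀⠀⠀
⠀⠀⠀⠀⠿⠿⠿⠿⠿⠀⠀⠀
⠀⠀⠀⠀⠀⠀⠀⠀⠀⠀⠀⠀
⠀⠀⠀⠀⠀⠀⠀⠀⠀⠀⠀⠀

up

⠿⠿⠿⠿⠿⠿⠿⠿⠿⠿⠿⠿
⠿⠿⠿⠿⠿⠿⠿⠿⠿⠿⠿⠿
⠀⠀⠀⠀⠀⠀⠀⠀⠀⠀⠀⠀
⠀⠀⠀⠀⠀⠀⠀⠀⠀⠀⠀⠀
⠀⠀⠀⠀⠿⠿⠿⠿⠿⠀⠀⠀
⠀⠀⠀⠀⠂⠂⠂⠂⠂⠀⠀⠀
⠀⠀⠀⠀⠂⠂⣾⠂⠿⠀⠀⠀
⠀⠀⠀⠀⠂⠂⠂⠂⠿⠀⠀⠀
⠀⠀⠀⠀⠂⠂⠂⠂⠿⠀⠀⠀
⠀⠀⠀⠀⠿⠿⠿⠿⠿⠀⠀⠀
⠀⠀⠀⠀⠿⠿⠿⠿⠿⠀⠀⠀
⠀⠀⠀⠀⠀⠀⠀⠀⠀⠀⠀⠀

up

⠿⠿⠿⠿⠿⠿⠿⠿⠿⠿⠿⠿
⠿⠿⠿⠿⠿⠿⠿⠿⠿⠿⠿⠿
⠿⠿⠿⠿⠿⠿⠿⠿⠿⠿⠿⠿
⠀⠀⠀⠀⠀⠀⠀⠀⠀⠀⠀⠀
⠀⠀⠀⠀⠿⠿⠿⠿⠿⠀⠀⠀
⠀⠀⠀⠀⠿⠿⠿⠿⠿⠀⠀⠀
⠀⠀⠀⠀⠂⠂⣾⠂⠂⠀⠀⠀
⠀⠀⠀⠀⠂⠂⠂⠂⠿⠀⠀⠀
⠀⠀⠀⠀⠂⠂⠂⠂⠿⠀⠀⠀
⠀⠀⠀⠀⠂⠂⠂⠂⠿⠀⠀⠀
⠀⠀⠀⠀⠿⠿⠿⠿⠿⠀⠀⠀
⠀⠀⠀⠀⠿⠿⠿⠿⠿⠀⠀⠀

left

⠿⠿⠿⠿⠿⠿⠿⠿⠿⠿⠿⠿
⠿⠿⠿⠿⠿⠿⠿⠿⠿⠿⠿⠿
⠿⠿⠿⠿⠿⠿⠿⠿⠿⠿⠿⠿
⠿⠀⠀⠀⠀⠀⠀⠀⠀⠀⠀⠀
⠿⠀⠀⠀⠿⠿⠿⠿⠿⠿⠀⠀
⠿⠀⠀⠀⠿⠿⠿⠿⠿⠿⠀⠀
⠿⠀⠀⠀⠂⠂⣾⠂⠂⠂⠀⠀
⠿⠀⠀⠀⠂⠂⠂⠂⠂⠿⠀⠀
⠿⠀⠀⠀⠂⠂⠂⠂⠂⠿⠀⠀
⠿⠀⠀⠀⠀⠂⠂⠂⠂⠿⠀⠀
⠿⠀⠀⠀⠀⠿⠿⠿⠿⠿⠀⠀
⠿⠀⠀⠀⠀⠿⠿⠿⠿⠿⠀⠀

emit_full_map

⠿⠿⠿⠿⠿⠿
⠿⠿⠿⠿⠿⠿
⠂⠂⣾⠂⠂⠂
⠂⠂⠂⠂⠂⠿
⠂⠂⠂⠂⠂⠿
⠀⠂⠂⠂⠂⠿
⠀⠿⠿⠿⠿⠿
⠀⠿⠿⠿⠿⠿

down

⠿⠿⠿⠿⠿⠿⠿⠿⠿⠿⠿⠿
⠿⠿⠿⠿⠿⠿⠿⠿⠿⠿⠿⠿
⠿⠀⠀⠀⠀⠀⠀⠀⠀⠀⠀⠀
⠿⠀⠀⠀⠿⠿⠿⠿⠿⠿⠀⠀
⠿⠀⠀⠀⠿⠿⠿⠿⠿⠿⠀⠀
⠿⠀⠀⠀⠂⠂⠂⠂⠂⠂⠀⠀
⠿⠀⠀⠀⠂⠂⣾⠂⠂⠿⠀⠀
⠿⠀⠀⠀⠂⠂⠂⠂⠂⠿⠀⠀
⠿⠀⠀⠀⠂⠂⠂⠂⠂⠿⠀⠀
⠿⠀⠀⠀⠀⠿⠿⠿⠿⠿⠀⠀
⠿⠀⠀⠀⠀⠿⠿⠿⠿⠿⠀⠀
⠿⠀⠀⠀⠀⠀⠀⠀⠀⠀⠀⠀

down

⠿⠿⠿⠿⠿⠿⠿⠿⠿⠿⠿⠿
⠿⠀⠀⠀⠀⠀⠀⠀⠀⠀⠀⠀
⠿⠀⠀⠀⠿⠿⠿⠿⠿⠿⠀⠀
⠿⠀⠀⠀⠿⠿⠿⠿⠿⠿⠀⠀
⠿⠀⠀⠀⠂⠂⠂⠂⠂⠂⠀⠀
⠿⠀⠀⠀⠂⠂⠂⠂⠂⠿⠀⠀
⠿⠀⠀⠀⠂⠂⣾⠂⠂⠿⠀⠀
⠿⠀⠀⠀⠂⠂⠂⠂⠂⠿⠀⠀
⠿⠀⠀⠀⠿⠿⠿⠿⠿⠿⠀⠀
⠿⠀⠀⠀⠀⠿⠿⠿⠿⠿⠀⠀
⠿⠀⠀⠀⠀⠀⠀⠀⠀⠀⠀⠀
⠿⠀⠀⠀⠀⠀⠀⠀⠀⠀⠀⠀

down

⠿⠀⠀⠀⠀⠀⠀⠀⠀⠀⠀⠀
⠿⠀⠀⠀⠿⠿⠿⠿⠿⠿⠀⠀
⠿⠀⠀⠀⠿⠿⠿⠿⠿⠿⠀⠀
⠿⠀⠀⠀⠂⠂⠂⠂⠂⠂⠀⠀
⠿⠀⠀⠀⠂⠂⠂⠂⠂⠿⠀⠀
⠿⠀⠀⠀⠂⠂⠂⠂⠂⠿⠀⠀
⠿⠀⠀⠀⠂⠂⣾⠂⠂⠿⠀⠀
⠿⠀⠀⠀⠿⠿⠿⠿⠿⠿⠀⠀
⠿⠀⠀⠀⠿⠿⠿⠿⠿⠿⠀⠀
⠿⠀⠀⠀⠀⠀⠀⠀⠀⠀⠀⠀
⠿⠀⠀⠀⠀⠀⠀⠀⠀⠀⠀⠀
⠿⠀⠀⠀⠀⠀⠀⠀⠀⠀⠀⠀

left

⠿⠿⠀⠀⠀⠀⠀⠀⠀⠀⠀⠀
⠿⠿⠀⠀⠀⠿⠿⠿⠿⠿⠿⠀
⠿⠿⠀⠀⠀⠿⠿⠿⠿⠿⠿⠀
⠿⠿⠀⠀⠀⠂⠂⠂⠂⠂⠂⠀
⠿⠿⠀⠀⠿⠂⠂⠂⠂⠂⠿⠀
⠿⠿⠀⠀⠿⠂⠂⠂⠂⠂⠿⠀
⠿⠿⠀⠀⠿⠂⣾⠂⠂⠂⠿⠀
⠿⠿⠀⠀⠿⠿⠿⠿⠿⠿⠿⠀
⠿⠿⠀⠀⠿⠿⠿⠿⠿⠿⠿⠀
⠿⠿⠀⠀⠀⠀⠀⠀⠀⠀⠀⠀
⠿⠿⠀⠀⠀⠀⠀⠀⠀⠀⠀⠀
⠿⠿⠀⠀⠀⠀⠀⠀⠀⠀⠀⠀

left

⠿⠿⠿⠀⠀⠀⠀⠀⠀⠀⠀⠀
⠿⠿⠿⠀⠀⠀⠿⠿⠿⠿⠿⠿
⠿⠿⠿⠀⠀⠀⠿⠿⠿⠿⠿⠿
⠿⠿⠿⠀⠀⠀⠂⠂⠂⠂⠂⠂
⠿⠿⠿⠀⠿⠿⠂⠂⠂⠂⠂⠿
⠿⠿⠿⠀⠿⠿⠂⠂⠂⠂⠂⠿
⠿⠿⠿⠀⠿⠿⣾⠂⠂⠂⠂⠿
⠿⠿⠿⠀⠿⠿⠿⠿⠿⠿⠿⠿
⠿⠿⠿⠀⠿⠿⠿⠿⠿⠿⠿⠿
⠿⠿⠿⠀⠀⠀⠀⠀⠀⠀⠀⠀
⠿⠿⠿⠀⠀⠀⠀⠀⠀⠀⠀⠀
⠿⠿⠿⠀⠀⠀⠀⠀⠀⠀⠀⠀

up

⠿⠿⠿⠿⠿⠿⠿⠿⠿⠿⠿⠿
⠿⠿⠿⠀⠀⠀⠀⠀⠀⠀⠀⠀
⠿⠿⠿⠀⠀⠀⠿⠿⠿⠿⠿⠿
⠿⠿⠿⠀⠀⠀⠿⠿⠿⠿⠿⠿
⠿⠿⠿⠀⠿⠿⠂⠂⠂⠂⠂⠂
⠿⠿⠿⠀⠿⠿⠂⠂⠂⠂⠂⠿
⠿⠿⠿⠀⠿⠿⣾⠂⠂⠂⠂⠿
⠿⠿⠿⠀⠿⠿⠂⠂⠂⠂⠂⠿
⠿⠿⠿⠀⠿⠿⠿⠿⠿⠿⠿⠿
⠿⠿⠿⠀⠿⠿⠿⠿⠿⠿⠿⠿
⠿⠿⠿⠀⠀⠀⠀⠀⠀⠀⠀⠀
⠿⠿⠿⠀⠀⠀⠀⠀⠀⠀⠀⠀

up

⠿⠿⠿⠿⠿⠿⠿⠿⠿⠿⠿⠿
⠿⠿⠿⠿⠿⠿⠿⠿⠿⠿⠿⠿
⠿⠿⠿⠀⠀⠀⠀⠀⠀⠀⠀⠀
⠿⠿⠿⠀⠀⠀⠿⠿⠿⠿⠿⠿
⠿⠿⠿⠀⠿⠿⠿⠿⠿⠿⠿⠿
⠿⠿⠿⠀⠿⠿⠂⠂⠂⠂⠂⠂
⠿⠿⠿⠀⠿⠿⣾⠂⠂⠂⠂⠿
⠿⠿⠿⠀⠿⠿⠂⠂⠂⠂⠂⠿
⠿⠿⠿⠀⠿⠿⠂⠂⠂⠂⠂⠿
⠿⠿⠿⠀⠿⠿⠿⠿⠿⠿⠿⠿
⠿⠿⠿⠀⠿⠿⠿⠿⠿⠿⠿⠿
⠿⠿⠿⠀⠀⠀⠀⠀⠀⠀⠀⠀

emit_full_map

⠀⠀⠿⠿⠿⠿⠿⠿
⠿⠿⠿⠿⠿⠿⠿⠿
⠿⠿⠂⠂⠂⠂⠂⠂
⠿⠿⣾⠂⠂⠂⠂⠿
⠿⠿⠂⠂⠂⠂⠂⠿
⠿⠿⠂⠂⠂⠂⠂⠿
⠿⠿⠿⠿⠿⠿⠿⠿
⠿⠿⠿⠿⠿⠿⠿⠿

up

⠿⠿⠿⠿⠿⠿⠿⠿⠿⠿⠿⠿
⠿⠿⠿⠿⠿⠿⠿⠿⠿⠿⠿⠿
⠿⠿⠿⠿⠿⠿⠿⠿⠿⠿⠿⠿
⠿⠿⠿⠀⠀⠀⠀⠀⠀⠀⠀⠀
⠿⠿⠿⠀⠿⠿⠿⠿⠿⠿⠿⠿
⠿⠿⠿⠀⠿⠿⠿⠿⠿⠿⠿⠿
⠿⠿⠿⠀⠿⠿⣾⠂⠂⠂⠂⠂
⠿⠿⠿⠀⠿⠿⠂⠂⠂⠂⠂⠿
⠿⠿⠿⠀⠿⠿⠂⠂⠂⠂⠂⠿
⠿⠿⠿⠀⠿⠿⠂⠂⠂⠂⠂⠿
⠿⠿⠿⠀⠿⠿⠿⠿⠿⠿⠿⠿
⠿⠿⠿⠀⠿⠿⠿⠿⠿⠿⠿⠿

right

⠿⠿⠿⠿⠿⠿⠿⠿⠿⠿⠿⠿
⠿⠿⠿⠿⠿⠿⠿⠿⠿⠿⠿⠿
⠿⠿⠿⠿⠿⠿⠿⠿⠿⠿⠿⠿
⠿⠿⠀⠀⠀⠀⠀⠀⠀⠀⠀⠀
⠿⠿⠀⠿⠿⠿⠿⠿⠿⠿⠿⠀
⠿⠿⠀⠿⠿⠿⠿⠿⠿⠿⠿⠀
⠿⠿⠀⠿⠿⠂⣾⠂⠂⠂⠂⠀
⠿⠿⠀⠿⠿⠂⠂⠂⠂⠂⠿⠀
⠿⠿⠀⠿⠿⠂⠂⠂⠂⠂⠿⠀
⠿⠿⠀⠿⠿⠂⠂⠂⠂⠂⠿⠀
⠿⠿⠀⠿⠿⠿⠿⠿⠿⠿⠿⠀
⠿⠿⠀⠿⠿⠿⠿⠿⠿⠿⠿⠀

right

⠿⠿⠿⠿⠿⠿⠿⠿⠿⠿⠿⠿
⠿⠿⠿⠿⠿⠿⠿⠿⠿⠿⠿⠿
⠿⠿⠿⠿⠿⠿⠿⠿⠿⠿⠿⠿
⠿⠀⠀⠀⠀⠀⠀⠀⠀⠀⠀⠀
⠿⠀⠿⠿⠿⠿⠿⠿⠿⠿⠀⠀
⠿⠀⠿⠿⠿⠿⠿⠿⠿⠿⠀⠀
⠿⠀⠿⠿⠂⠂⣾⠂⠂⠂⠀⠀
⠿⠀⠿⠿⠂⠂⠂⠂⠂⠿⠀⠀
⠿⠀⠿⠿⠂⠂⠂⠂⠂⠿⠀⠀
⠿⠀⠿⠿⠂⠂⠂⠂⠂⠿⠀⠀
⠿⠀⠿⠿⠿⠿⠿⠿⠿⠿⠀⠀
⠿⠀⠿⠿⠿⠿⠿⠿⠿⠿⠀⠀

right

⠿⠿⠿⠿⠿⠿⠿⠿⠿⠿⠿⠿
⠿⠿⠿⠿⠿⠿⠿⠿⠿⠿⠿⠿
⠿⠿⠿⠿⠿⠿⠿⠿⠿⠿⠿⠿
⠀⠀⠀⠀⠀⠀⠀⠀⠀⠀⠀⠀
⠀⠿⠿⠿⠿⠿⠿⠿⠿⠀⠀⠀
⠀⠿⠿⠿⠿⠿⠿⠿⠿⠀⠀⠀
⠀⠿⠿⠂⠂⠂⣾⠂⠂⠀⠀⠀
⠀⠿⠿⠂⠂⠂⠂⠂⠿⠀⠀⠀
⠀⠿⠿⠂⠂⠂⠂⠂⠿⠀⠀⠀
⠀⠿⠿⠂⠂⠂⠂⠂⠿⠀⠀⠀
⠀⠿⠿⠿⠿⠿⠿⠿⠿⠀⠀⠀
⠀⠿⠿⠿⠿⠿⠿⠿⠿⠀⠀⠀

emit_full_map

⠿⠿⠿⠿⠿⠿⠿⠿
⠿⠿⠿⠿⠿⠿⠿⠿
⠿⠿⠂⠂⠂⣾⠂⠂
⠿⠿⠂⠂⠂⠂⠂⠿
⠿⠿⠂⠂⠂⠂⠂⠿
⠿⠿⠂⠂⠂⠂⠂⠿
⠿⠿⠿⠿⠿⠿⠿⠿
⠿⠿⠿⠿⠿⠿⠿⠿

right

⠿⠿⠿⠿⠿⠿⠿⠿⠿⠿⠿⠿
⠿⠿⠿⠿⠿⠿⠿⠿⠿⠿⠿⠿
⠿⠿⠿⠿⠿⠿⠿⠿⠿⠿⠿⠿
⠀⠀⠀⠀⠀⠀⠀⠀⠀⠀⠀⠀
⠿⠿⠿⠿⠿⠿⠿⠿⠿⠀⠀⠀
⠿⠿⠿⠿⠿⠿⠿⠿⠿⠀⠀⠀
⠿⠿⠂⠂⠂⠂⣾⠂⠂⠀⠀⠀
⠿⠿⠂⠂⠂⠂⠂⠿⠿⠀⠀⠀
⠿⠿⠂⠂⠂⠂⠂⠿⠿⠀⠀⠀
⠿⠿⠂⠂⠂⠂⠂⠿⠀⠀⠀⠀
⠿⠿⠿⠿⠿⠿⠿⠿⠀⠀⠀⠀
⠿⠿⠿⠿⠿⠿⠿⠿⠀⠀⠀⠀

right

⠿⠿⠿⠿⠿⠿⠿⠿⠿⠿⠿⠿
⠿⠿⠿⠿⠿⠿⠿⠿⠿⠿⠿⠿
⠿⠿⠿⠿⠿⠿⠿⠿⠿⠿⠿⠿
⠀⠀⠀⠀⠀⠀⠀⠀⠀⠀⠀⠀
⠿⠿⠿⠿⠿⠿⠿⠿⠿⠀⠀⠀
⠿⠿⠿⠿⠿⠿⠿⠿⠿⠀⠀⠀
⠿⠂⠂⠂⠂⠂⣾⠂⠂⠀⠀⠀
⠿⠂⠂⠂⠂⠂⠿⠿⠿⠀⠀⠀
⠿⠂⠂⠂⠂⠂⠿⠿⠿⠀⠀⠀
⠿⠂⠂⠂⠂⠂⠿⠀⠀⠀⠀⠀
⠿⠿⠿⠿⠿⠿⠿⠀⠀⠀⠀⠀
⠿⠿⠿⠿⠿⠿⠿⠀⠀⠀⠀⠀

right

⠿⠿⠿⠿⠿⠿⠿⠿⠿⠿⠿⠿
⠿⠿⠿⠿⠿⠿⠿⠿⠿⠿⠿⠿
⠿⠿⠿⠿⠿⠿⠿⠿⠿⠿⠿⠿
⠀⠀⠀⠀⠀⠀⠀⠀⠀⠀⠀⠀
⠿⠿⠿⠿⠿⠿⠿⠿⠿⠀⠀⠀
⠿⠿⠿⠿⠿⠿⠿⠿⠿⠀⠀⠀
⠂⠂⠂⠂⠂⠂⣾⠂⠂⠀⠀⠀
⠂⠂⠂⠂⠂⠿⠿⠿⠿⠀⠀⠀
⠂⠂⠂⠂⠂⠿⠿⠿⠿⠀⠀⠀
⠂⠂⠂⠂⠂⠿⠀⠀⠀⠀⠀⠀
⠿⠿⠿⠿⠿⠿⠀⠀⠀⠀⠀⠀
⠿⠿⠿⠿⠿⠿⠀⠀⠀⠀⠀⠀

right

⠿⠿⠿⠿⠿⠿⠿⠿⠿⠿⠿⠿
⠿⠿⠿⠿⠿⠿⠿⠿⠿⠿⠿⠿
⠿⠿⠿⠿⠿⠿⠿⠿⠿⠿⠿⠿
⠀⠀⠀⠀⠀⠀⠀⠀⠀⠀⠀⠀
⠿⠿⠿⠿⠿⠿⠿⠿⠿⠀⠀⠀
⠿⠿⠿⠿⠿⠿⠿⠿⠿⠀⠀⠀
⠂⠂⠂⠂⠂⠂⣾⠂⠂⠀⠀⠀
⠂⠂⠂⠂⠿⠿⠿⠿⠿⠀⠀⠀
⠂⠂⠂⠂⠿⠿⠿⠿⠿⠀⠀⠀
⠂⠂⠂⠂⠿⠀⠀⠀⠀⠀⠀⠀
⠿⠿⠿⠿⠿⠀⠀⠀⠀⠀⠀⠀
⠿⠿⠿⠿⠿⠀⠀⠀⠀⠀⠀⠀

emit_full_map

⠿⠿⠿⠿⠿⠿⠿⠿⠿⠿⠿⠿
⠿⠿⠿⠿⠿⠿⠿⠿⠿⠿⠿⠿
⠿⠿⠂⠂⠂⠂⠂⠂⠂⣾⠂⠂
⠿⠿⠂⠂⠂⠂⠂⠿⠿⠿⠿⠿
⠿⠿⠂⠂⠂⠂⠂⠿⠿⠿⠿⠿
⠿⠿⠂⠂⠂⠂⠂⠿⠀⠀⠀⠀
⠿⠿⠿⠿⠿⠿⠿⠿⠀⠀⠀⠀
⠿⠿⠿⠿⠿⠿⠿⠿⠀⠀⠀⠀

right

⠿⠿⠿⠿⠿⠿⠿⠿⠿⠿⠿⠿
⠿⠿⠿⠿⠿⠿⠿⠿⠿⠿⠿⠿
⠿⠿⠿⠿⠿⠿⠿⠿⠿⠿⠿⠿
⠀⠀⠀⠀⠀⠀⠀⠀⠀⠀⠀⠀
⠿⠿⠿⠿⠿⠿⠿⠿⠿⠀⠀⠀
⠿⠿⠿⠿⠿⠿⠿⠿⠿⠀⠀⠀
⠂⠂⠂⠂⠂⠂⣾⠂⠂⠀⠀⠀
⠂⠂⠂⠿⠿⠿⠿⠿⠿⠀⠀⠀
⠂⠂⠂⠿⠿⠿⠿⠿⠿⠀⠀⠀
⠂⠂⠂⠿⠀⠀⠀⠀⠀⠀⠀⠀
⠿⠿⠿⠿⠀⠀⠀⠀⠀⠀⠀⠀
⠿⠿⠿⠿⠀⠀⠀⠀⠀⠀⠀⠀

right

⠿⠿⠿⠿⠿⠿⠿⠿⠿⠿⠿⠿
⠿⠿⠿⠿⠿⠿⠿⠿⠿⠿⠿⠿
⠿⠿⠿⠿⠿⠿⠿⠿⠿⠿⠿⠿
⠀⠀⠀⠀⠀⠀⠀⠀⠀⠀⠀⠀
⠿⠿⠿⠿⠿⠿⠿⠿⠿⠀⠀⠀
⠿⠿⠿⠿⠿⠿⠿⠿⠂⠀⠀⠀
⠂⠂⠂⠂⠂⠂⣾⠂⠂⠀⠀⠀
⠂⠂⠿⠿⠿⠿⠿⠿⠂⠀⠀⠀
⠂⠂⠿⠿⠿⠿⠿⠿⠂⠀⠀⠀
⠂⠂⠿⠀⠀⠀⠀⠀⠀⠀⠀⠀
⠿⠿⠿⠀⠀⠀⠀⠀⠀⠀⠀⠀
⠿⠿⠿⠀⠀⠀⠀⠀⠀⠀⠀⠀

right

⠿⠿⠿⠿⠿⠿⠿⠿⠿⠿⠿⠿
⠿⠿⠿⠿⠿⠿⠿⠿⠿⠿⠿⠿
⠿⠿⠿⠿⠿⠿⠿⠿⠿⠿⠿⠿
⠀⠀⠀⠀⠀⠀⠀⠀⠀⠀⠀⠀
⠿⠿⠿⠿⠿⠿⠿⠿⠿⠀⠀⠀
⠿⠿⠿⠿⠿⠿⠿⠂⠂⠀⠀⠀
⠂⠂⠂⠂⠂⠂⣾⠂⠶⠀⠀⠀
⠂⠿⠿⠿⠿⠿⠿⠂⠂⠀⠀⠀
⠂⠿⠿⠿⠿⠿⠿⠂⠂⠀⠀⠀
⠂⠿⠀⠀⠀⠀⠀⠀⠀⠀⠀⠀
⠿⠿⠀⠀⠀⠀⠀⠀⠀⠀⠀⠀
⠿⠿⠀⠀⠀⠀⠀⠀⠀⠀⠀⠀

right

⠿⠿⠿⠿⠿⠿⠿⠿⠿⠿⠿⠿
⠿⠿⠿⠿⠿⠿⠿⠿⠿⠿⠿⠿
⠿⠿⠿⠿⠿⠿⠿⠿⠿⠿⠿⠿
⠀⠀⠀⠀⠀⠀⠀⠀⠀⠀⠀⠀
⠿⠿⠿⠿⠿⠿⠿⠿⠿⠀⠀⠀
⠿⠿⠿⠿⠿⠿⠂⠂⠂⠀⠀⠀
⠂⠂⠂⠂⠂⠂⣾⠶⠂⠀⠀⠀
⠿⠿⠿⠿⠿⠿⠂⠂⠂⠀⠀⠀
⠿⠿⠿⠿⠿⠿⠂⠂⠂⠀⠀⠀
⠿⠀⠀⠀⠀⠀⠀⠀⠀⠀⠀⠀
⠿⠀⠀⠀⠀⠀⠀⠀⠀⠀⠀⠀
⠿⠀⠀⠀⠀⠀⠀⠀⠀⠀⠀⠀

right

⠿⠿⠿⠿⠿⠿⠿⠿⠿⠿⠿⠿
⠿⠿⠿⠿⠿⠿⠿⠿⠿⠿⠿⠿
⠿⠿⠿⠿⠿⠿⠿⠿⠿⠿⠿⠿
⠀⠀⠀⠀⠀⠀⠀⠀⠀⠀⠀⠀
⠿⠿⠿⠿⠿⠿⠿⠿⠿⠀⠀⠀
⠿⠿⠿⠿⠿⠂⠂⠂⠂⠀⠀⠀
⠂⠂⠂⠂⠂⠂⣾⠂⠂⠀⠀⠀
⠿⠿⠿⠿⠿⠂⠂⠂⠂⠀⠀⠀
⠿⠿⠿⠿⠿⠂⠂⠂⠂⠀⠀⠀
⠀⠀⠀⠀⠀⠀⠀⠀⠀⠀⠀⠀
⠀⠀⠀⠀⠀⠀⠀⠀⠀⠀⠀⠀
⠀⠀⠀⠀⠀⠀⠀⠀⠀⠀⠀⠀

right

⠿⠿⠿⠿⠿⠿⠿⠿⠿⠿⠿⠿
⠿⠿⠿⠿⠿⠿⠿⠿⠿⠿⠿⠿
⠿⠿⠿⠿⠿⠿⠿⠿⠿⠿⠿⠿
⠀⠀⠀⠀⠀⠀⠀⠀⠀⠀⠀⠀
⠿⠿⠿⠿⠿⠿⠿⠿⠿⠀⠀⠀
⠿⠿⠿⠿⠂⠂⠂⠂⠿⠀⠀⠀
⠂⠂⠂⠂⠂⠶⣾⠂⠂⠀⠀⠀
⠿⠿⠿⠿⠂⠂⠂⠂⠿⠀⠀⠀
⠿⠿⠿⠿⠂⠂⠂⠂⠿⠀⠀⠀
⠀⠀⠀⠀⠀⠀⠀⠀⠀⠀⠀⠀
⠀⠀⠀⠀⠀⠀⠀⠀⠀⠀⠀⠀
⠀⠀⠀⠀⠀⠀⠀⠀⠀⠀⠀⠀

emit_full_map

⠿⠿⠿⠿⠿⠿⠿⠿⠿⠿⠿⠿⠿⠿⠿⠿⠿⠿
⠿⠿⠿⠿⠿⠿⠿⠿⠿⠿⠿⠿⠿⠂⠂⠂⠂⠿
⠿⠿⠂⠂⠂⠂⠂⠂⠂⠂⠂⠂⠂⠂⠶⣾⠂⠂
⠿⠿⠂⠂⠂⠂⠂⠿⠿⠿⠿⠿⠿⠂⠂⠂⠂⠿
⠿⠿⠂⠂⠂⠂⠂⠿⠿⠿⠿⠿⠿⠂⠂⠂⠂⠿
⠿⠿⠂⠂⠂⠂⠂⠿⠀⠀⠀⠀⠀⠀⠀⠀⠀⠀
⠿⠿⠿⠿⠿⠿⠿⠿⠀⠀⠀⠀⠀⠀⠀⠀⠀⠀
⠿⠿⠿⠿⠿⠿⠿⠿⠀⠀⠀⠀⠀⠀⠀⠀⠀⠀
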